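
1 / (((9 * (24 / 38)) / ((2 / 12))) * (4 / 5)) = 95 / 2592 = 0.04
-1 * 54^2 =-2916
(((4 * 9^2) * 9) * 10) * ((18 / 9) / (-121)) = -58320 / 121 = -481.98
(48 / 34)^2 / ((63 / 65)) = 4160 / 2023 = 2.06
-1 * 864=-864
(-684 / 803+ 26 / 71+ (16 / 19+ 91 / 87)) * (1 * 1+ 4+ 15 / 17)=13217261500 / 1602122313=8.25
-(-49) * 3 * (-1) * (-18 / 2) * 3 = 3969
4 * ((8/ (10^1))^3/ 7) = 256/ 875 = 0.29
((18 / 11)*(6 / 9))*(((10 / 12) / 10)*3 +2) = 27 / 11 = 2.45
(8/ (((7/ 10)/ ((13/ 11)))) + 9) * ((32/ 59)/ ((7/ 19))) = 1053664/ 31801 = 33.13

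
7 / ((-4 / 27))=-189 / 4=-47.25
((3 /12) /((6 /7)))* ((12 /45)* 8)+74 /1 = 3358 /45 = 74.62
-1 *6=-6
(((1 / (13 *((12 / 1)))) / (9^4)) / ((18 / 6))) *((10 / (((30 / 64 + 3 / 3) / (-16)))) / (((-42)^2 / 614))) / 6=-98240 / 47732436297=-0.00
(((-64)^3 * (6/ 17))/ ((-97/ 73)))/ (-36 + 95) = 114819072/ 97291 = 1180.16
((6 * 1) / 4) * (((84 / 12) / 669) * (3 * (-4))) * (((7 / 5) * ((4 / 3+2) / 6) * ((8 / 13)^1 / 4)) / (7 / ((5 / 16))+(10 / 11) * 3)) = -5390 / 6009627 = -0.00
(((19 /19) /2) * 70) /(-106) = -35 /106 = -0.33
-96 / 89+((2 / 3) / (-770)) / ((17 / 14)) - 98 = -24734668 / 249645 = -99.08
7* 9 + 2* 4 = 71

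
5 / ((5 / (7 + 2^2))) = 11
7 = 7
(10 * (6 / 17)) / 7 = 60 / 119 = 0.50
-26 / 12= -13 / 6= -2.17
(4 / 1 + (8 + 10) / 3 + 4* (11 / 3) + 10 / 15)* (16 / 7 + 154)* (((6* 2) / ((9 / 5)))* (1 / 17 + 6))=171276640 / 1071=159922.17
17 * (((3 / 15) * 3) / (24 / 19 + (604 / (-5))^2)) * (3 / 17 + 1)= 1425 / 1733026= 0.00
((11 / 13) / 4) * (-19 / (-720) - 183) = -38.71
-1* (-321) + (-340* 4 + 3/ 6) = -2077/ 2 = -1038.50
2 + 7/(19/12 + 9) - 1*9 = -805/127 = -6.34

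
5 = 5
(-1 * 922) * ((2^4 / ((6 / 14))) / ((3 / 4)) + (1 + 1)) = -47739.11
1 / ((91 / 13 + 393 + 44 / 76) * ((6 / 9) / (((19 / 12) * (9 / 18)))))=361 / 121776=0.00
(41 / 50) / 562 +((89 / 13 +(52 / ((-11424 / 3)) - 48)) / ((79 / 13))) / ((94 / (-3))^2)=-25400928673 / 4668378663200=-0.01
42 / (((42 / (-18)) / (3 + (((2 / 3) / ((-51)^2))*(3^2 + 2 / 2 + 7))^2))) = -1264094 / 23409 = -54.00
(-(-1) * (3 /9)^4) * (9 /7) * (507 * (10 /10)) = 169 /21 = 8.05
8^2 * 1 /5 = 64 /5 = 12.80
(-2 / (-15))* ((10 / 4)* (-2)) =-0.67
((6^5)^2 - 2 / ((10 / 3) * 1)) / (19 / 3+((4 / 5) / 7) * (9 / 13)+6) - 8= 82536193877 / 16943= 4871403.76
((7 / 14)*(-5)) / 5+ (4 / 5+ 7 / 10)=1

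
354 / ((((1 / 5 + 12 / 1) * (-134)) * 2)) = -885 / 8174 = -0.11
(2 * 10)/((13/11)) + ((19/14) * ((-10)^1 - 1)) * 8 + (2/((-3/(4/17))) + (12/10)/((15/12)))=-11800016/116025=-101.70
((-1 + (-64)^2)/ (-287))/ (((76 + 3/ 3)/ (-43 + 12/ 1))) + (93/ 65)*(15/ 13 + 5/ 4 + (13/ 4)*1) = 73807497/ 5335330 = 13.83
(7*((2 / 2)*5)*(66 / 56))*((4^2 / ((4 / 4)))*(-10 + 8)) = -1320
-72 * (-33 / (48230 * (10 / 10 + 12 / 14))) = 1188 / 44785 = 0.03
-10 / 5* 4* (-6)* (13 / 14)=312 / 7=44.57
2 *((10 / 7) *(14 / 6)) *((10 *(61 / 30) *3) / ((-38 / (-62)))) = 663.51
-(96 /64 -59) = 115 /2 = 57.50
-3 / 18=-1 / 6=-0.17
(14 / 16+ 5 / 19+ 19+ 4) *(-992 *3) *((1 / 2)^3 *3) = -1023651 / 38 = -26938.18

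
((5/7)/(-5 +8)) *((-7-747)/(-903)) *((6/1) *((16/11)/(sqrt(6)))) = 60320 *sqrt(6)/208593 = 0.71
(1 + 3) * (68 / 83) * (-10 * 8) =-21760 / 83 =-262.17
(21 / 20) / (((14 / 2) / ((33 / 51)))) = 33 / 340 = 0.10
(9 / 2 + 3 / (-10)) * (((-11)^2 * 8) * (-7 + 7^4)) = 48665232 / 5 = 9733046.40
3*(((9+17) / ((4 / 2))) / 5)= 39 / 5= 7.80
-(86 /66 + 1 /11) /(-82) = 23 /1353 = 0.02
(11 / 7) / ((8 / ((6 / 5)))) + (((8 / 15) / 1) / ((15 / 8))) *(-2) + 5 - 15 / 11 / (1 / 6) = -243589 / 69300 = -3.51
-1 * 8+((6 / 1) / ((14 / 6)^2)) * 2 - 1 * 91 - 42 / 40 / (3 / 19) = -101377 / 980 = -103.45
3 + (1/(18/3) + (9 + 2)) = 85/6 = 14.17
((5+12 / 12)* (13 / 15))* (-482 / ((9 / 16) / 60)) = -802048 / 3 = -267349.33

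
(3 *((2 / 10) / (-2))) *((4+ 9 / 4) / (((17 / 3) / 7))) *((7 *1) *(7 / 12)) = -9.46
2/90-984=-983.98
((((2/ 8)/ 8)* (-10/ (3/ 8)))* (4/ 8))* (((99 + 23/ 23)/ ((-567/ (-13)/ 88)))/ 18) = -71500/ 15309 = -4.67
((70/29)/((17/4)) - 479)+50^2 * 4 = 4694133/493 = 9521.57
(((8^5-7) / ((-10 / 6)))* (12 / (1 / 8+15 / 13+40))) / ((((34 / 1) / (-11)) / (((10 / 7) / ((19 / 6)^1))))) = 299828672 / 359499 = 834.02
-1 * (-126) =126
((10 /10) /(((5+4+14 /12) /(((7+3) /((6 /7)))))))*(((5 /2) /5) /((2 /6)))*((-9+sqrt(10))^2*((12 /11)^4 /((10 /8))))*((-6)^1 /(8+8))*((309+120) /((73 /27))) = -62590050432 /5926943+12380449536*sqrt(10) /5926943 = -3954.76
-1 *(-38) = 38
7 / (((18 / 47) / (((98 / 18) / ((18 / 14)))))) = 112847 / 1458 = 77.40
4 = 4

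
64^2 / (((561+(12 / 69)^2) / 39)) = 84504576 / 296785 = 284.73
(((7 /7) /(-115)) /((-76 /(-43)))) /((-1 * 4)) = 43 /34960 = 0.00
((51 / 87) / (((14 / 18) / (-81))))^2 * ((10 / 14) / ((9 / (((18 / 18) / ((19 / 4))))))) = 341303220 / 5480797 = 62.27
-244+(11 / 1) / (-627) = -13909 / 57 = -244.02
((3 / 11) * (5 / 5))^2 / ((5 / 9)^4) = 59049 / 75625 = 0.78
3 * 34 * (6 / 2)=306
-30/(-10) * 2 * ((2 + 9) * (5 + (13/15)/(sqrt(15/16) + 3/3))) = 6226/5 - 1144 * sqrt(15)/5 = 359.06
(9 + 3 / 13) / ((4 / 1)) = 30 / 13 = 2.31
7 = 7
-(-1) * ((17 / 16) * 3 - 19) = -253 / 16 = -15.81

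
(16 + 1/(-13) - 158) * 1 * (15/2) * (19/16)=-526395/416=-1265.37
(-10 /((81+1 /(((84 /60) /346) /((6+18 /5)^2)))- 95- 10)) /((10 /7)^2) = -343 /1592688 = -0.00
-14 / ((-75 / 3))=14 / 25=0.56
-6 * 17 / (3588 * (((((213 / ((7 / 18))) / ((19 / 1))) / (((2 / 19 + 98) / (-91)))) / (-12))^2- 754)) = 118132864 / 3112612032413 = 0.00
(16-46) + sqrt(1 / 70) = -30 + sqrt(70) / 70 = -29.88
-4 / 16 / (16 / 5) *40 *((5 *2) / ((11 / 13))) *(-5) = 8125 / 44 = 184.66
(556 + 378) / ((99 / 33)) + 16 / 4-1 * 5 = 931 / 3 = 310.33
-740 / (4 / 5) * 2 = -1850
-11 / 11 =-1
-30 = -30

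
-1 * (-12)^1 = 12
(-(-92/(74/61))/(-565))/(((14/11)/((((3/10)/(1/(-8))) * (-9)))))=-2.28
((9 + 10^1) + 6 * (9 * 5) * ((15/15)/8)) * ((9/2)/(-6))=-633/16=-39.56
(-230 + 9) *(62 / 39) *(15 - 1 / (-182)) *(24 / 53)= -11513896 / 4823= -2387.29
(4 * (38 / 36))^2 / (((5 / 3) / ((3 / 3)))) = 1444 / 135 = 10.70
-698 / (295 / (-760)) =106096 / 59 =1798.24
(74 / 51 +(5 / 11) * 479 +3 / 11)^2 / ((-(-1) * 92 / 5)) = 156576080 / 59823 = 2617.32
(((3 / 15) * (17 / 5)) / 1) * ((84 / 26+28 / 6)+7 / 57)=33677 / 6175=5.45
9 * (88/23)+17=1183/23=51.43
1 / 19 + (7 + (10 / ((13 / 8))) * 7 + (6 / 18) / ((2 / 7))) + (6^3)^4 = 3225991497973 / 1482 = 2176782387.30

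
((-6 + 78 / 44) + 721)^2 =248661361 / 484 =513763.14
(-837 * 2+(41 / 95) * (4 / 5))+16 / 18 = -7151074 / 4275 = -1672.77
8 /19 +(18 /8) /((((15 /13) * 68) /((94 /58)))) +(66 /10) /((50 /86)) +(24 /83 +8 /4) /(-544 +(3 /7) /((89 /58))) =3111630006416961 /263355584218000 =11.82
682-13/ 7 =4761/ 7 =680.14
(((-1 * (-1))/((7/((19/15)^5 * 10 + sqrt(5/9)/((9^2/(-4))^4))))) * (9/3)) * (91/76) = 832 * sqrt(5)/817887699 + 1694173/101250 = 16.73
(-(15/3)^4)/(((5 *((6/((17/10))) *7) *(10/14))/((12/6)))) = -85/6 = -14.17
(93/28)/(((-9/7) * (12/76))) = -589/36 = -16.36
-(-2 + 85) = -83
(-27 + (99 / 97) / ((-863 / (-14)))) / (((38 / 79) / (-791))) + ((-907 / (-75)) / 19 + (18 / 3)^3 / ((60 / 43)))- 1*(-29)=10630315228309 / 238576350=44557.29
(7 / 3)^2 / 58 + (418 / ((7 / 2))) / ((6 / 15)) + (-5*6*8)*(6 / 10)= 154.67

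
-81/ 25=-3.24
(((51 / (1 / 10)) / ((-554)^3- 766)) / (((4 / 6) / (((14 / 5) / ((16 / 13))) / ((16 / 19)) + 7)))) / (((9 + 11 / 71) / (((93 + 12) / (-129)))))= 52459841 / 13517940134400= 0.00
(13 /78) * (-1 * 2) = -1 /3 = -0.33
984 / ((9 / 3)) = 328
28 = 28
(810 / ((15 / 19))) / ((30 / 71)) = 12141 / 5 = 2428.20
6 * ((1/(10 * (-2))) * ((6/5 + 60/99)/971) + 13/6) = 3471176/267025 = 13.00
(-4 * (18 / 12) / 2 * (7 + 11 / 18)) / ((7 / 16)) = -1096 / 21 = -52.19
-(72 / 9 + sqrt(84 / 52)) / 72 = -1 / 9 - sqrt(273) / 936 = -0.13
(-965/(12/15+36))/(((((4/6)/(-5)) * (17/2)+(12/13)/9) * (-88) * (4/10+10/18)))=-14113125/46649152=-0.30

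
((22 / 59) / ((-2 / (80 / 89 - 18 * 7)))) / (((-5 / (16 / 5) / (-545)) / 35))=1495162592 / 5251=284738.64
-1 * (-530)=530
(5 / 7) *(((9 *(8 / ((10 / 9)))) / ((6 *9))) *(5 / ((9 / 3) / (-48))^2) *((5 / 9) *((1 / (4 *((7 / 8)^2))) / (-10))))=-20480 / 1029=-19.90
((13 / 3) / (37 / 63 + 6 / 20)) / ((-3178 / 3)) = -45 / 9761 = -0.00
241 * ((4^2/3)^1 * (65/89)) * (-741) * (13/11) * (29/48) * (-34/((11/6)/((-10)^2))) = 9919222118000/10769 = 921090362.89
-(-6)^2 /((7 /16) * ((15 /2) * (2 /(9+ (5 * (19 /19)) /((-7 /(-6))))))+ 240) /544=-558 /2027845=-0.00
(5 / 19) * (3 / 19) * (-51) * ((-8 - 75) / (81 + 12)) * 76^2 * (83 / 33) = 27475.19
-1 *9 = -9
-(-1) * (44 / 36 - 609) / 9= -5470 / 81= -67.53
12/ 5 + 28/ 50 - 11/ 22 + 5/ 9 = 1357/ 450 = 3.02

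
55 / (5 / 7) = 77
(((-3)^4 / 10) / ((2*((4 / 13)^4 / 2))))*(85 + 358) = 1024854363 / 2560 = 400333.74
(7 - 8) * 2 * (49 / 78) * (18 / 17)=-294 / 221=-1.33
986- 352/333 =327986/333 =984.94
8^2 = 64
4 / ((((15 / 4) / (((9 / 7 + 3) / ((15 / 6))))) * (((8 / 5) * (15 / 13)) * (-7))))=-104 / 735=-0.14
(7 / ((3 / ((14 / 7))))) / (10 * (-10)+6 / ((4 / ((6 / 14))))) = -0.05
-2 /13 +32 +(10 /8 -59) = -1347 /52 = -25.90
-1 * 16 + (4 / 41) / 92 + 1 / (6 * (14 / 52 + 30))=-35608148 / 2226423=-15.99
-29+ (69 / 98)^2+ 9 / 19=-5114909 / 182476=-28.03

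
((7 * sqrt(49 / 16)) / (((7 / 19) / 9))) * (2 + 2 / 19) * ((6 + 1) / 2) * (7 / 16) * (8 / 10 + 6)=52479 / 8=6559.88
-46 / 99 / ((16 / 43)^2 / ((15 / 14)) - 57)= 425270 / 52051263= 0.01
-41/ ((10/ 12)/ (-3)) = 738/ 5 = 147.60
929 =929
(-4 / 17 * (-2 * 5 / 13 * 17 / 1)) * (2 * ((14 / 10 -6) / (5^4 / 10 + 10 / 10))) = -736 / 1651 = -0.45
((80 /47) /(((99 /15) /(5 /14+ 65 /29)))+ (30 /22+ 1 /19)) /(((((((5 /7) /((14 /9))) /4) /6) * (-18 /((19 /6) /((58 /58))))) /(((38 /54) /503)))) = -6640109056 /247398218595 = -0.03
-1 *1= -1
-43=-43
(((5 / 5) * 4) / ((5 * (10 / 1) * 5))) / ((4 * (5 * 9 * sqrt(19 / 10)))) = sqrt(190) / 213750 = 0.00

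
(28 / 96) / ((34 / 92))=161 / 204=0.79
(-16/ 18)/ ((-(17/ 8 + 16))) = 64/ 1305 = 0.05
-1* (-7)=7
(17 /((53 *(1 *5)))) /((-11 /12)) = -204 /2915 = -0.07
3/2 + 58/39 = 233/78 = 2.99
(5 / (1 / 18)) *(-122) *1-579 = -11559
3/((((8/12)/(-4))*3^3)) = -2/3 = -0.67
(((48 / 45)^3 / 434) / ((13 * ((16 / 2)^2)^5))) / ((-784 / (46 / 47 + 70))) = -139 / 7663893479424000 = -0.00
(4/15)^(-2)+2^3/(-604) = 33943/2416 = 14.05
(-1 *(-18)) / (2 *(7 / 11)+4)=99 / 29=3.41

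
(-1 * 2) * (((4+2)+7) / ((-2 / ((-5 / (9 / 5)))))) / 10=-3.61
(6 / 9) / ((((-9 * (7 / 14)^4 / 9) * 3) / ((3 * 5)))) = -160 / 3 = -53.33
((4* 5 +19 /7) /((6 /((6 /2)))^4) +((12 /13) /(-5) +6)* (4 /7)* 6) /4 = 155487 /29120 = 5.34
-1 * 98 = -98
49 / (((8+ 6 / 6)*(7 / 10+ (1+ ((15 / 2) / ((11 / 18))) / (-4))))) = -1540 / 387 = -3.98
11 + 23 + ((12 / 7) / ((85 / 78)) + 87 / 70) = 43811 / 1190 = 36.82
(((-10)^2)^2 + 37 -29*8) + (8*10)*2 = 9965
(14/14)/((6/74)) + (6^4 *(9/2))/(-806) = 6163/1209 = 5.10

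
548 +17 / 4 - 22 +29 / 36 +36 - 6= 10099 / 18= 561.06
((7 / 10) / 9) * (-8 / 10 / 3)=-14 / 675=-0.02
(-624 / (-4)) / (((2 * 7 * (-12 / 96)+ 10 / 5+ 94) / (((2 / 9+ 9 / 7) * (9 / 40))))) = 114 / 203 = 0.56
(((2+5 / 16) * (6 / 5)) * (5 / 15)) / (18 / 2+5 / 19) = 703 / 7040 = 0.10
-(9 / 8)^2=-81 / 64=-1.27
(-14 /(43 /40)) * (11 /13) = -6160 /559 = -11.02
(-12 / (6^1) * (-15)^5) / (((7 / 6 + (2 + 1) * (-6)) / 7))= -63787500 / 101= -631559.41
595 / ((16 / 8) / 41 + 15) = 24395 / 617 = 39.54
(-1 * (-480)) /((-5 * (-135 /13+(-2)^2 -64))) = 416 /305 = 1.36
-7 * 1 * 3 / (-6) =7 / 2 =3.50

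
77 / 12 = 6.42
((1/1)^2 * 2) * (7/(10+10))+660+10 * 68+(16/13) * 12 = 176211/130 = 1355.47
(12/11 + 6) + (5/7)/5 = 557/77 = 7.23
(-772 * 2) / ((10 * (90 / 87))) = -11194 / 75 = -149.25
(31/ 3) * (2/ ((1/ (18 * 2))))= 744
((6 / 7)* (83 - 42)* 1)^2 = 1235.02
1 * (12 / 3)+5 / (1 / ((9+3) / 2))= 34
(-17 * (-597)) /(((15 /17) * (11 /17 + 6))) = 977687 /565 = 1730.42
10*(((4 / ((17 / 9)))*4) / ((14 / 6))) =4320 / 119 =36.30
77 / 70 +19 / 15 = 71 / 30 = 2.37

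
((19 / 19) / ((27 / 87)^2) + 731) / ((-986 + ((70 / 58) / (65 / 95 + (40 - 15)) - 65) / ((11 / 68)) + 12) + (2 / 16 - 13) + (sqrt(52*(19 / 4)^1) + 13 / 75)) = -31305858274993642400 / 58612293979249568427 - 7516975470880000*sqrt(247) / 19537431326416522809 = -0.54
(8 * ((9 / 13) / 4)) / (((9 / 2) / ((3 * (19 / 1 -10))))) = 108 / 13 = 8.31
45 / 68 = 0.66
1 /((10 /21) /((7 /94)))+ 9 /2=4377 /940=4.66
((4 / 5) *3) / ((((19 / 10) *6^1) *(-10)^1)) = -2 / 95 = -0.02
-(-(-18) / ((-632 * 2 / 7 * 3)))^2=-441 / 399424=-0.00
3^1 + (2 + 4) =9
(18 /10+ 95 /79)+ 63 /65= 4079 /1027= 3.97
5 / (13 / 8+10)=40 / 93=0.43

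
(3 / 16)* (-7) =-21 / 16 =-1.31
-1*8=-8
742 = 742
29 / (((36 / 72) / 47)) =2726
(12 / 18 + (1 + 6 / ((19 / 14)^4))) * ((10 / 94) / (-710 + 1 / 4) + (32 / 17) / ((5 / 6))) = 7.76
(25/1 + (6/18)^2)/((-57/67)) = -15142/513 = -29.52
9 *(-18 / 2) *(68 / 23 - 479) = 886869 / 23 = 38559.52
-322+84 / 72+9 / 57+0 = -36557 / 114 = -320.68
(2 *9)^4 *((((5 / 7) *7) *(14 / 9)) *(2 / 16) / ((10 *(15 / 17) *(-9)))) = -6426 / 5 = -1285.20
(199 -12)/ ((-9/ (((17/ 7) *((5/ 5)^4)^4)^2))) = -54043/ 441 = -122.55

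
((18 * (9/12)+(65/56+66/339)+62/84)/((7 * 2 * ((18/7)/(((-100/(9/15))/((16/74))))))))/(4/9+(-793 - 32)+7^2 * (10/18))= 1369124875/3269500416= 0.42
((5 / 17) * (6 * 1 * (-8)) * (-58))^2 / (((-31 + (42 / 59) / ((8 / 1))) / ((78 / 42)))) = -118895063040 / 2951557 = -40282.15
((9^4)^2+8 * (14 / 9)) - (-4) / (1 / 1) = 387420637 / 9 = 43046737.44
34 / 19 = 1.79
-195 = -195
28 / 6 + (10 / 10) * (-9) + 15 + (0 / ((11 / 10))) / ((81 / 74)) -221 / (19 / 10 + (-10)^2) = 8.50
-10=-10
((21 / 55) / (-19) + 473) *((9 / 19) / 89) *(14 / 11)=62277264 / 19438045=3.20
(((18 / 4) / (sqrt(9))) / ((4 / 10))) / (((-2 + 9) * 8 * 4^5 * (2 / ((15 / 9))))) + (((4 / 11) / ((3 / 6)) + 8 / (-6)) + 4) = 51381049 / 15138816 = 3.39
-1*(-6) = 6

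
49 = 49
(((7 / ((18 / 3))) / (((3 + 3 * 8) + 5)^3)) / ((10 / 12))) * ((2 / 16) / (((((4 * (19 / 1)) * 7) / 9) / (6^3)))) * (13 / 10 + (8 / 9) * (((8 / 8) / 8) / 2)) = 1647 / 62259200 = 0.00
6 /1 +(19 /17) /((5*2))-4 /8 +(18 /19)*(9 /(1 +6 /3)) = 13653 /1615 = 8.45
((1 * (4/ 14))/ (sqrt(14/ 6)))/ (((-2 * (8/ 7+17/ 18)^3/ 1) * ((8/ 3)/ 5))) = -76545 * sqrt(21)/ 18191447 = -0.02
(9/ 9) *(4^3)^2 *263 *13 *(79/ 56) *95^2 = 1248082700800/ 7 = 178297528685.71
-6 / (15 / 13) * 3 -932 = -4738 / 5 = -947.60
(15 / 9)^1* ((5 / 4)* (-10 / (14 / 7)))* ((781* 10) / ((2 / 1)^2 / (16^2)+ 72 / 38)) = -296780000 / 6969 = -42585.74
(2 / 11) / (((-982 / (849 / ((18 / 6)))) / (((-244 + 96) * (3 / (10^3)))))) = 0.02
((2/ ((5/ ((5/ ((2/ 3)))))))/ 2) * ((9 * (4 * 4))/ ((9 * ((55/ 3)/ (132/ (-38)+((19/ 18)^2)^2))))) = -4452317/ 1523610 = -2.92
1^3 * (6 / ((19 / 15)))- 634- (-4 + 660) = -24420 / 19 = -1285.26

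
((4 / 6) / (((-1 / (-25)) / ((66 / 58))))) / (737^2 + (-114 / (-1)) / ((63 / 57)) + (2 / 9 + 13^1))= 17325 / 496291181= 0.00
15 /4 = 3.75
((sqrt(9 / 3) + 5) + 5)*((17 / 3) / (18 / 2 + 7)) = 17*sqrt(3) / 48 + 85 / 24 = 4.16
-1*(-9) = 9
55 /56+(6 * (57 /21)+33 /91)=12835 /728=17.63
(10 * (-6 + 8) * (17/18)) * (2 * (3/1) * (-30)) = -3400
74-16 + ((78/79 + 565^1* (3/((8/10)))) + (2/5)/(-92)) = 79138817/36340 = 2177.73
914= 914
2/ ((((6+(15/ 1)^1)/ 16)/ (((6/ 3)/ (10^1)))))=32/ 105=0.30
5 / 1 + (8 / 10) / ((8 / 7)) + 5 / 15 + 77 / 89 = 18419 / 2670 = 6.90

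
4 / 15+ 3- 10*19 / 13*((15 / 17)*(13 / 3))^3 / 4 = -29621651 / 147390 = -200.97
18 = 18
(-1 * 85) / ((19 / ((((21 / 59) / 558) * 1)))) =-595 / 208506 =-0.00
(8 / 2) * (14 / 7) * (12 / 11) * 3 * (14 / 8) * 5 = 2520 / 11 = 229.09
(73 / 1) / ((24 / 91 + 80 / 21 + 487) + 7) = 19929 / 135974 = 0.15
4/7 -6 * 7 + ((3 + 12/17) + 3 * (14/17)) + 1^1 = -4076/119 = -34.25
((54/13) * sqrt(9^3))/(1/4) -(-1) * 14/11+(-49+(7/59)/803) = 246907480/615901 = 400.89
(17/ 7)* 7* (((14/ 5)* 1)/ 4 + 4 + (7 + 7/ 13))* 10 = 27047/ 13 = 2080.54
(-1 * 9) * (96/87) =-288/29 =-9.93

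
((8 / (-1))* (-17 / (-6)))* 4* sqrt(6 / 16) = -68* sqrt(6) / 3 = -55.52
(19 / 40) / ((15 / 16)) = 38 / 75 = 0.51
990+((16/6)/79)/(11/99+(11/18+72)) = 102376938/103411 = 990.00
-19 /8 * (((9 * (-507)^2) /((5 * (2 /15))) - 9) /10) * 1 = -26373159 /32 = -824161.22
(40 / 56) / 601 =5 / 4207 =0.00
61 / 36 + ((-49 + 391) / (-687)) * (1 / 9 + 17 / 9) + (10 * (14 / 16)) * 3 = 111083 / 4122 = 26.95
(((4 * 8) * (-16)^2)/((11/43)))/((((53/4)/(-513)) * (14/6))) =-2168487936/4081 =-531361.91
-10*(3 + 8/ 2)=-70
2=2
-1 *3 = -3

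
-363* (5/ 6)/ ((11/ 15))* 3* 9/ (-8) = 22275/ 16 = 1392.19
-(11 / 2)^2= -30.25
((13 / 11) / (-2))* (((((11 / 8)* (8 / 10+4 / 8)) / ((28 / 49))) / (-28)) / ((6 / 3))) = 169 / 5120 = 0.03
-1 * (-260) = 260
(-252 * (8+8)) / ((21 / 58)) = -11136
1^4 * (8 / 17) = 8 / 17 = 0.47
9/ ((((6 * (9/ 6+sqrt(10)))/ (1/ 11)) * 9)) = -1/ 341+2 * sqrt(10)/ 1023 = 0.00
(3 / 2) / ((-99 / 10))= -5 / 33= -0.15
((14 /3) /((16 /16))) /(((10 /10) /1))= 14 /3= 4.67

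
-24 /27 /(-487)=8 /4383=0.00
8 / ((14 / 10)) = 5.71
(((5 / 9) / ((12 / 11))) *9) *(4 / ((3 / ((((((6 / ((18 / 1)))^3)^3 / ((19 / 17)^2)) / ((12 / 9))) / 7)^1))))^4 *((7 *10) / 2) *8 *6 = 7673333185100 / 874355603334093497061404827623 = 0.00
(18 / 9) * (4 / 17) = 8 / 17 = 0.47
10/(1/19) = 190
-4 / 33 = -0.12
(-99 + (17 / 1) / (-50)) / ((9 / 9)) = -4967 / 50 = -99.34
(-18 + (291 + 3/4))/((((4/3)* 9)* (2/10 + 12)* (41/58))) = 52925/20008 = 2.65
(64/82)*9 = 288/41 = 7.02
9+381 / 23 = 588 / 23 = 25.57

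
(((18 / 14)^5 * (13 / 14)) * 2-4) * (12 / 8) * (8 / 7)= 3564492 / 823543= 4.33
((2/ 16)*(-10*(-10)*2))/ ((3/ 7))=58.33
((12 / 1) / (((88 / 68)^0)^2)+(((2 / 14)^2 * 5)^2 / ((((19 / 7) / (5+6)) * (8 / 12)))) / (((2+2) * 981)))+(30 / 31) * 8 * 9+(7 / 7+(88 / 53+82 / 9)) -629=-45003384368381 / 84031918488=-535.55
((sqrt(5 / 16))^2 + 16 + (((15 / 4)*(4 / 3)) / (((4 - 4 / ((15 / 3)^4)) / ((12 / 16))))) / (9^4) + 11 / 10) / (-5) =-3.48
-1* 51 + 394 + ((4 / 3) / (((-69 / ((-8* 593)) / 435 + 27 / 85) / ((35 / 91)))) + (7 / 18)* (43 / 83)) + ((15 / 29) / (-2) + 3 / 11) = 3968365247055530 / 11508183859887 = 344.83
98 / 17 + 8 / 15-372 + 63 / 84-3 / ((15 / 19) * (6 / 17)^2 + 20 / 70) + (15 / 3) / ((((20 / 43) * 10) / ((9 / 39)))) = -72917664667 / 195744120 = -372.52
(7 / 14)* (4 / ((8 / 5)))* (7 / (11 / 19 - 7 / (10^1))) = -3325 / 46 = -72.28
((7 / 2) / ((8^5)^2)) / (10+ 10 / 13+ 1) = 91 / 328564998144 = 0.00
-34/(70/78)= -1326/35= -37.89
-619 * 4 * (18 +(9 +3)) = -74280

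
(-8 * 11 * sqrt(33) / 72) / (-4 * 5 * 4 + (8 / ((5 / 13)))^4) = -6875 * sqrt(33) / 1052422704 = -0.00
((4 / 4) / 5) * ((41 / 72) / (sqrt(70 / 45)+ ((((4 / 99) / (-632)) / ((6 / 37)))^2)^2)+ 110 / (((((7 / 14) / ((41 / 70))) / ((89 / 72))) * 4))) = 1142558277649902757576992260631042809856 * sqrt(14) / 46817022108581381286081634076587649573275+ 375837690083269529225612651344045754837257621 / 47191558285450032336370287149200350769861200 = 8.06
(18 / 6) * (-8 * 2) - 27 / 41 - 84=-5439 / 41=-132.66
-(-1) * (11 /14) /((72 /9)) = 11 /112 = 0.10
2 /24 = 1 /12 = 0.08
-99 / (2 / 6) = -297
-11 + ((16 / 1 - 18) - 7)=-20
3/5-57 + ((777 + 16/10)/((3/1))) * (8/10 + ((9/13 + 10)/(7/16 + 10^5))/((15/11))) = 707839134718/4680020475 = 151.25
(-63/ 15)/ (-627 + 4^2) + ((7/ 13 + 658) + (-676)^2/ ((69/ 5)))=7119126464/ 210795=33772.75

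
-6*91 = -546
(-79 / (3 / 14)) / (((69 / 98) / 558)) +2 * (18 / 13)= -87359900 / 299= -292173.58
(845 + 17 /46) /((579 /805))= 1361045 /1158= 1175.34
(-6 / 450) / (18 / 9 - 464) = 1 / 34650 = 0.00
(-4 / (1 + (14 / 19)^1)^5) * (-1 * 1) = 9904396 / 39135393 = 0.25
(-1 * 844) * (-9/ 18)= 422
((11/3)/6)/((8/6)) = 11/24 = 0.46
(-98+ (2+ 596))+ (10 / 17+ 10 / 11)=93780 / 187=501.50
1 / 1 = 1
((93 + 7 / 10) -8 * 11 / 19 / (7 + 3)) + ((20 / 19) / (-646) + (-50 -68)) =-303963 / 12274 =-24.76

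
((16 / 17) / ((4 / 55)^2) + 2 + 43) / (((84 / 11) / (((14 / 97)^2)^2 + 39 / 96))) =11.87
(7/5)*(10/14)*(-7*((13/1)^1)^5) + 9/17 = -44183858/17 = -2599050.47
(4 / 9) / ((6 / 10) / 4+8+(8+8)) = 80 / 4347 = 0.02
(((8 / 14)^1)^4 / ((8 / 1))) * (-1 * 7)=-32 / 343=-0.09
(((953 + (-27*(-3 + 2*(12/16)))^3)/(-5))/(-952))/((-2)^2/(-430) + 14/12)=69539385/5685344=12.23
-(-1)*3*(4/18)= 2/3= 0.67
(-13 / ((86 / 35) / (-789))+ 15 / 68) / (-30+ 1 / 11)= -139.58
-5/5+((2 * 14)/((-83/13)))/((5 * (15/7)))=-8773/6225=-1.41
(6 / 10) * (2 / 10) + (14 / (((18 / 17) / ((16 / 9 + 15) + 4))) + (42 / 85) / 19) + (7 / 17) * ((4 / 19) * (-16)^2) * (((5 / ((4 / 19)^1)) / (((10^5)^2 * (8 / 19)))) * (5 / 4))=21151585188511 / 76950000000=274.87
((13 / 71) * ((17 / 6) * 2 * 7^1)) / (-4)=-1547 / 852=-1.82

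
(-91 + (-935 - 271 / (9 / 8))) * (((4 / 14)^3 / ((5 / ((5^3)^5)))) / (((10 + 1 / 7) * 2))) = -278369140625000 / 31311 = -8890458325.35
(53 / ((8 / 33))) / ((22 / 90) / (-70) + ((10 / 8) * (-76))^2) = 2754675 / 113714956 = 0.02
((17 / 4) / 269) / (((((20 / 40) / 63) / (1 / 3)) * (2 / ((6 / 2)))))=1071 / 1076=1.00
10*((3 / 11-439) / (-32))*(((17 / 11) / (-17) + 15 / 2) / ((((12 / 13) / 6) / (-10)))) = -66027.21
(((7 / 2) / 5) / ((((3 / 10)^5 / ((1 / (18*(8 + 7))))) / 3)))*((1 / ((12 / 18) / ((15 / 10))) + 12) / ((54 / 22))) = 365750 / 19683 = 18.58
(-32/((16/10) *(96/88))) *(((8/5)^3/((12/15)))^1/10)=-704/75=-9.39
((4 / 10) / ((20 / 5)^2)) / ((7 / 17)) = 17 / 280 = 0.06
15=15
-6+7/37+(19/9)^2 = -1.35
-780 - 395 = -1175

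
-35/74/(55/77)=-49/74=-0.66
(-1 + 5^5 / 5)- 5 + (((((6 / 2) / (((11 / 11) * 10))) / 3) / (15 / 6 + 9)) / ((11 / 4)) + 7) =791894 / 1265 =626.00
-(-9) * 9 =81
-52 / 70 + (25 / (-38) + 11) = 12767 / 1330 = 9.60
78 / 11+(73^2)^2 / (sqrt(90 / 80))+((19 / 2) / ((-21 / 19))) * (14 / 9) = -1865 / 297+56796482 * sqrt(2) / 3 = 26774112.10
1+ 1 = 2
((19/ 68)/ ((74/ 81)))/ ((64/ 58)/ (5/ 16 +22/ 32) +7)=44631/ 1182520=0.04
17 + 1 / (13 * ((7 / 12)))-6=1013 / 91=11.13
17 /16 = 1.06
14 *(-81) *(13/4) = -7371/2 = -3685.50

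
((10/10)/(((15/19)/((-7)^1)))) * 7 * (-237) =73549/5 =14709.80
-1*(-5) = 5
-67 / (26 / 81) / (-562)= 5427 / 14612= 0.37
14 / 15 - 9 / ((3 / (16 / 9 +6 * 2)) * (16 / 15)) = -2269 / 60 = -37.82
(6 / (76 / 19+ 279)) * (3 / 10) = 9 / 1415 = 0.01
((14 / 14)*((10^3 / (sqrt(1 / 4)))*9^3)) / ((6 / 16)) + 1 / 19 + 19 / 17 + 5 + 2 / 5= 6279130611 / 1615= 3888006.57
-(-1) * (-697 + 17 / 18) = -12529 / 18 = -696.06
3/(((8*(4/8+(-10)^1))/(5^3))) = -375/76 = -4.93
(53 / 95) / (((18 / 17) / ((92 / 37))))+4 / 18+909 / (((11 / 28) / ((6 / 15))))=322602844 / 347985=927.06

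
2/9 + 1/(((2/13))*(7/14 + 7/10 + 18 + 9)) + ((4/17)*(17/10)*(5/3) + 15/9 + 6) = 8.79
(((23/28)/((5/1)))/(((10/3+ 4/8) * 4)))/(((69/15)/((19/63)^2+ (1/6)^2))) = 0.00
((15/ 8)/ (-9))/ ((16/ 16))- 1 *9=-9.21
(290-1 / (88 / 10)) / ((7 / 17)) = 216835 / 308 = 704.01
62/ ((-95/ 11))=-682/ 95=-7.18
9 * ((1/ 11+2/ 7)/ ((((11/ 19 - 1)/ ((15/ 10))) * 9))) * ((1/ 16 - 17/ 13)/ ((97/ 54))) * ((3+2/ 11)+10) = 239445315/ 19530368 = 12.26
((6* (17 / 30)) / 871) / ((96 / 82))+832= 173921977 / 209040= 832.00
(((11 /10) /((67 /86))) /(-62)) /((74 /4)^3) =-1892 /526031405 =-0.00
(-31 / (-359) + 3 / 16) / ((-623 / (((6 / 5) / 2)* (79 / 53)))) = -372801 / 948305680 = -0.00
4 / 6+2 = 8 / 3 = 2.67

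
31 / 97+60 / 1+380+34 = 46009 / 97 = 474.32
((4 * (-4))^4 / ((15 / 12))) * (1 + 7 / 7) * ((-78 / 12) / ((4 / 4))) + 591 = -3404917 / 5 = -680983.40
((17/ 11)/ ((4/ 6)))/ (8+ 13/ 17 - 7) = 289/ 220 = 1.31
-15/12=-5/4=-1.25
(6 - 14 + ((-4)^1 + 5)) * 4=-28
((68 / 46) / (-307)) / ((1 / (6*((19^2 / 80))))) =-18411 / 141220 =-0.13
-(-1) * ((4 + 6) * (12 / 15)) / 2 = 4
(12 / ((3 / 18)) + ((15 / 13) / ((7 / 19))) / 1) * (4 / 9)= 9116 / 273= 33.39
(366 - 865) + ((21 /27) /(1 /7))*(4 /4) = -4442 /9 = -493.56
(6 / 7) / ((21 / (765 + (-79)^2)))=285.96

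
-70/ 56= -5/ 4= -1.25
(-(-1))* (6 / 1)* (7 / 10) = 21 / 5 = 4.20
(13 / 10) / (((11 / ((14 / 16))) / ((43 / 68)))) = 3913 / 59840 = 0.07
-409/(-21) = 409/21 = 19.48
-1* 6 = -6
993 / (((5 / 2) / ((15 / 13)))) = 5958 / 13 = 458.31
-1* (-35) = 35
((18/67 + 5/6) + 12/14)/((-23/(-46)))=5513/1407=3.92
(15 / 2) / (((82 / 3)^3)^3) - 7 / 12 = -586668426433092377 / 1005717302458248192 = -0.58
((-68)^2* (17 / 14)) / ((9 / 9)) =39304 / 7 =5614.86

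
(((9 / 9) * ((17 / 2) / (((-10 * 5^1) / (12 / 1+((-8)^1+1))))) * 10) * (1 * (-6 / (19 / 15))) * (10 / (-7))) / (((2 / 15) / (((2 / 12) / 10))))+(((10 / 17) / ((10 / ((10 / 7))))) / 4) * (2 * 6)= -62745 / 9044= -6.94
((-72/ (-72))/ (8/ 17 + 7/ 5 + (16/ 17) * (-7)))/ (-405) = 17/ 32481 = 0.00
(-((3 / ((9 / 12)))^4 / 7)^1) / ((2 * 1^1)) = -128 / 7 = -18.29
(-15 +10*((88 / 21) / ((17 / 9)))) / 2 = 855 / 238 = 3.59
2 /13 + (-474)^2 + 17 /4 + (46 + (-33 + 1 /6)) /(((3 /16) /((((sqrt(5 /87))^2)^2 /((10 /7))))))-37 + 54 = 795944391185 /3542292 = 224697.57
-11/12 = -0.92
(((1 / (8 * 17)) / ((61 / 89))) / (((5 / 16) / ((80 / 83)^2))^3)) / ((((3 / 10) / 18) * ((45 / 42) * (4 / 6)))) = 8027293876224000 / 339037167183653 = 23.68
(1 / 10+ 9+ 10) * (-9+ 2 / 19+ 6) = -2101 / 38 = -55.29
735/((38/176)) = 64680/19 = 3404.21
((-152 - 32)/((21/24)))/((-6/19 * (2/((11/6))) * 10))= 19228/315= 61.04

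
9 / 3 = 3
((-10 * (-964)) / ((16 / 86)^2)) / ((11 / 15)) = 33420675 / 88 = 379780.40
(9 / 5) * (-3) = -27 / 5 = -5.40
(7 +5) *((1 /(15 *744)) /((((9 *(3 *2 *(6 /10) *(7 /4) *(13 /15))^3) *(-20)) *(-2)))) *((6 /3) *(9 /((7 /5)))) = 3125 /13245517467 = 0.00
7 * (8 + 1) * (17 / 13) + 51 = 1734 / 13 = 133.38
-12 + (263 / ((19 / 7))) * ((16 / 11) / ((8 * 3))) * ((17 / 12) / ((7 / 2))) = -18101 / 1881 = -9.62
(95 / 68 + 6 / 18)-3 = -259 / 204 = -1.27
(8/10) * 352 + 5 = 1433/5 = 286.60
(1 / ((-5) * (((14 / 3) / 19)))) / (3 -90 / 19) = 0.47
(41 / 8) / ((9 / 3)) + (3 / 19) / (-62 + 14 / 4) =10111 / 5928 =1.71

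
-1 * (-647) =647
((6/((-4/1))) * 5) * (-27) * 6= 1215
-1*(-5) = 5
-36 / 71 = -0.51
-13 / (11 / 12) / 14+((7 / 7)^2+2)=153 / 77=1.99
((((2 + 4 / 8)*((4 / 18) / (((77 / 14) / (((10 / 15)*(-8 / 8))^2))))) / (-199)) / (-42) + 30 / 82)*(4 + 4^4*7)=100312266380 / 152663049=657.08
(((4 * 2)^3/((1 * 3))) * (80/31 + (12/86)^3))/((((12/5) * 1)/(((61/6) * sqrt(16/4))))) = 248577674240/66547359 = 3735.35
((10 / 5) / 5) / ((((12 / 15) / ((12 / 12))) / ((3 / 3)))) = 1 / 2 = 0.50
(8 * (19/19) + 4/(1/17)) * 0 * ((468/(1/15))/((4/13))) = 0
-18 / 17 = -1.06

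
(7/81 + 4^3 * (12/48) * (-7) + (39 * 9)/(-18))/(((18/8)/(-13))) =553514/729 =759.28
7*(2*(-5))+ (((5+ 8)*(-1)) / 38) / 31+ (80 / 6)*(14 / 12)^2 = -1649551 / 31806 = -51.86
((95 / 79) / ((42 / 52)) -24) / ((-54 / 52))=21.68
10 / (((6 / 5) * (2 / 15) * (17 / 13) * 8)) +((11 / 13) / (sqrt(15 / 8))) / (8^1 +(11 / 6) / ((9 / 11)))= 396 * sqrt(30) / 35945 +1625 / 272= 6.03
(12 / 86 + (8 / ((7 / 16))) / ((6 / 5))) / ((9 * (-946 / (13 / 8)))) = -0.00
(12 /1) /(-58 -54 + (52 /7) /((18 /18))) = -7 /61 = -0.11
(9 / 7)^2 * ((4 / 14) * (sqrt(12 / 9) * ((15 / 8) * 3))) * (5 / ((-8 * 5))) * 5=-6075 * sqrt(3) / 5488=-1.92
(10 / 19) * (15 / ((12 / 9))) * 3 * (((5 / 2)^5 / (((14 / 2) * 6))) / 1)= 703125 / 17024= 41.30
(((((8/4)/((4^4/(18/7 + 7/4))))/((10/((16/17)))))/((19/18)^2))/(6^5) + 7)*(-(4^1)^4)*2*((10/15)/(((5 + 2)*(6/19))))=-2309475961/2136645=-1080.89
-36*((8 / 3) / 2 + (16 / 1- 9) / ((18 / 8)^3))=-5680 / 81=-70.12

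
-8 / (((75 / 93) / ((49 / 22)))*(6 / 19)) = -57722 / 825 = -69.97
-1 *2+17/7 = 3/7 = 0.43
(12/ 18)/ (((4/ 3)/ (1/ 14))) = 1/ 28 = 0.04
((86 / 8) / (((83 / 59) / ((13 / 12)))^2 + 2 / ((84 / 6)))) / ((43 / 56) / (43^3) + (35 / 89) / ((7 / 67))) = 407954921707606 / 261278871646929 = 1.56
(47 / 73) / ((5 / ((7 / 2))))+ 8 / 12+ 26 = 59387 / 2190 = 27.12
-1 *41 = -41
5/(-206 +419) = 5/213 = 0.02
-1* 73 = -73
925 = 925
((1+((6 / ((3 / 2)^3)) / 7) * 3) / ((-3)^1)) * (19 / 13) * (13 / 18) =-703 / 1134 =-0.62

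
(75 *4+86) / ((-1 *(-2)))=193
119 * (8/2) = 476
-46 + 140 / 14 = -36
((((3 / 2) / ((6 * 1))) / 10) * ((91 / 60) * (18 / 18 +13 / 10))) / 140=299 / 480000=0.00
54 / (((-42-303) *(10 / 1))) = -9 / 575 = -0.02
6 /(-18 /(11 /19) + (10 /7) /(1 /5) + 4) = -77 /256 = -0.30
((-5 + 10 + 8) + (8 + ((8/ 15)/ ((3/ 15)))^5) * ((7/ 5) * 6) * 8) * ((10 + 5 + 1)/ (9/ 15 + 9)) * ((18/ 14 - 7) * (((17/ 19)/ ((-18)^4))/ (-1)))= 330905765/ 424089918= 0.78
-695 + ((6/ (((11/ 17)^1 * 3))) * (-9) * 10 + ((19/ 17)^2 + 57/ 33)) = -3084283/ 3179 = -970.21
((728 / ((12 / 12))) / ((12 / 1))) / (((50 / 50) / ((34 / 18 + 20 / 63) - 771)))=-1259284 / 27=-46640.15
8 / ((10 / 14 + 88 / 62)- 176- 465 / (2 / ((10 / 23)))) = -9982 / 343073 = -0.03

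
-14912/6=-2485.33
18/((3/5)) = 30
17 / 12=1.42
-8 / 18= -4 / 9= -0.44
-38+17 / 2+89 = 119 / 2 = 59.50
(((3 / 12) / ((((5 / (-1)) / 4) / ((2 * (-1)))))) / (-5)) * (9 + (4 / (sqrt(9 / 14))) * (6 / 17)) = -18 / 25- 16 * sqrt(14) / 425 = -0.86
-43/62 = -0.69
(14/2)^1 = 7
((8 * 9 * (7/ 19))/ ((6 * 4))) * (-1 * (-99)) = 2079/ 19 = 109.42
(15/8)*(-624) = -1170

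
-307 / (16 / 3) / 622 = -921 / 9952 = -0.09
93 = 93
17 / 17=1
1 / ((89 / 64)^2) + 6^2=289252 / 7921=36.52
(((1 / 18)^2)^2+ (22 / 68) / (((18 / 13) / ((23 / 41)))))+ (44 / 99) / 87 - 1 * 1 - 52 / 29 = -5637639079 / 2121879888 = -2.66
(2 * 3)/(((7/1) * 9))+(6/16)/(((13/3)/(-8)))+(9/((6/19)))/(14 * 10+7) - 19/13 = -7127/3822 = -1.86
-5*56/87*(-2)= 6.44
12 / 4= 3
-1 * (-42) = 42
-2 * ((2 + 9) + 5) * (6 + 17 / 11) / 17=-2656 / 187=-14.20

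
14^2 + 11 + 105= 312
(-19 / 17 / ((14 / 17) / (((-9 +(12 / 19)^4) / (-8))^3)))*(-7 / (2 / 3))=4588299088923256731 / 238572050223552512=19.23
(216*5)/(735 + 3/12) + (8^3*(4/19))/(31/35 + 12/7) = 31182880/726427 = 42.93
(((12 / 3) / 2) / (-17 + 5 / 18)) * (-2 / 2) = 36 / 301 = 0.12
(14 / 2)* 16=112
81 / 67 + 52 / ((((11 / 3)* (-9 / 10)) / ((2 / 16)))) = -1682 / 2211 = -0.76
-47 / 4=-11.75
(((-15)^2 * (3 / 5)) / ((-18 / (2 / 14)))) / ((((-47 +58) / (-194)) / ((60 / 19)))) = 87300 / 1463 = 59.67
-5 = -5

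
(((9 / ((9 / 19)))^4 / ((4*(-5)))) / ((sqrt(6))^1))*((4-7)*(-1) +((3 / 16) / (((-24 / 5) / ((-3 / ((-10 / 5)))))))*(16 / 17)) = -34795707*sqrt(6) / 10880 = -7833.80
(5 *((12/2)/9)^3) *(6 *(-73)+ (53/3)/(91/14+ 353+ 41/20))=-380018960/585711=-648.82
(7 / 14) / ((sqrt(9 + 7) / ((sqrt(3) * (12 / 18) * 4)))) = sqrt(3) / 3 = 0.58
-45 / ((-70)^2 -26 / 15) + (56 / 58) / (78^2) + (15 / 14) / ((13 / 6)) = 11013562891 / 22686052662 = 0.49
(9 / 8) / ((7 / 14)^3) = 9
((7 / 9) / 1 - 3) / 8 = -0.28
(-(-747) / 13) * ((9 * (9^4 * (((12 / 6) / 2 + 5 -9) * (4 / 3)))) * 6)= -81433113.23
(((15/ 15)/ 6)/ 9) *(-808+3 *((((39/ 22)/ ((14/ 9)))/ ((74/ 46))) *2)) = -4579765/ 307692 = -14.88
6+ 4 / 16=25 / 4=6.25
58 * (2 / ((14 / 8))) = 66.29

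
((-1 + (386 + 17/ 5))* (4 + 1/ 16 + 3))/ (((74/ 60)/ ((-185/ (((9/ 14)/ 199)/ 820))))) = -313330484950/ 3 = -104443494983.33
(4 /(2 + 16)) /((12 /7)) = 7 /54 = 0.13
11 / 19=0.58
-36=-36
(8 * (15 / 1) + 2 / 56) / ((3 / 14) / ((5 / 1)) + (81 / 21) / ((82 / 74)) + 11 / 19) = 13091095 / 447434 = 29.26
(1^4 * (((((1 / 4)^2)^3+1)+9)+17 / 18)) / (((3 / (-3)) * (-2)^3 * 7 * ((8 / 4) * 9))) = 403465 / 37158912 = 0.01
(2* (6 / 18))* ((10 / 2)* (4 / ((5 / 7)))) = 56 / 3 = 18.67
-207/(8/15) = -3105/8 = -388.12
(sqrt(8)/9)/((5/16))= 32 * sqrt(2)/45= 1.01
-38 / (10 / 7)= -26.60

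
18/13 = 1.38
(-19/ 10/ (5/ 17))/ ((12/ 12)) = -323/ 50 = -6.46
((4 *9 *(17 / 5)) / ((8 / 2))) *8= 1224 / 5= 244.80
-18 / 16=-9 / 8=-1.12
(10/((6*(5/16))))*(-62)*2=-661.33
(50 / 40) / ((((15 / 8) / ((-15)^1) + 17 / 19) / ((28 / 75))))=1064 / 1755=0.61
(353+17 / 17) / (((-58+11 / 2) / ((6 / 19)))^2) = 5664 / 442225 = 0.01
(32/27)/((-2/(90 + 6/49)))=-23552/441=-53.41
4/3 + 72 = 220/3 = 73.33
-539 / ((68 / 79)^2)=-3363899 / 4624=-727.49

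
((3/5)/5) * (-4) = -12/25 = -0.48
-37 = -37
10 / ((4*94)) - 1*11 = -2063 / 188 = -10.97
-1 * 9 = -9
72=72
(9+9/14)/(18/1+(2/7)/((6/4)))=405/764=0.53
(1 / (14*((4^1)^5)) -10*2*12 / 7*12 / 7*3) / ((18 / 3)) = -17694713 / 602112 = -29.39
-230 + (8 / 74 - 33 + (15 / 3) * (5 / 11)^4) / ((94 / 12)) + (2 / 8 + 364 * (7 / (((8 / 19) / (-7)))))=-4337935001667 / 101842796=-42594.42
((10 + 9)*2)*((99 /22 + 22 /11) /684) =13 /36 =0.36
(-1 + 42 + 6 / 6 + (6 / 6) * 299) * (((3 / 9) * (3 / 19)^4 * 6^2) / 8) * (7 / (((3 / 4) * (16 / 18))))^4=16115279103 / 4170272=3864.32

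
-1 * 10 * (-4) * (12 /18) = 80 /3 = 26.67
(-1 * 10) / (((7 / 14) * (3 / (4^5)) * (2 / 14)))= -143360 / 3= -47786.67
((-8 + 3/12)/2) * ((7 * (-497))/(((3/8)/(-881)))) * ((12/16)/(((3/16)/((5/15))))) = -380059876/9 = -42228875.11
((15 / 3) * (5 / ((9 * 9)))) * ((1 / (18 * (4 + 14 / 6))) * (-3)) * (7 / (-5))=35 / 3078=0.01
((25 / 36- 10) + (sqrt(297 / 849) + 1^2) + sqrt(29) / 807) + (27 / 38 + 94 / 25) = -65579 / 17100 + sqrt(29) / 807 + 3*sqrt(3113) / 283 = -3.24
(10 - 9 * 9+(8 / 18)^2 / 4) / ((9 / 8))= -45976 / 729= -63.07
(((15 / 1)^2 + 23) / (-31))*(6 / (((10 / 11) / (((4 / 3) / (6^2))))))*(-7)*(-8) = -4928 / 45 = -109.51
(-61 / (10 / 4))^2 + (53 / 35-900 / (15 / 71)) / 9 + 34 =246007 / 1575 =156.19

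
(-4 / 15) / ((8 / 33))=-11 / 10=-1.10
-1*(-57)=57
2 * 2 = 4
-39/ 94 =-0.41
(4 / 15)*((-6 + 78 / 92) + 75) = 2142 / 115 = 18.63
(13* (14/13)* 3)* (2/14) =6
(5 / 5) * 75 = 75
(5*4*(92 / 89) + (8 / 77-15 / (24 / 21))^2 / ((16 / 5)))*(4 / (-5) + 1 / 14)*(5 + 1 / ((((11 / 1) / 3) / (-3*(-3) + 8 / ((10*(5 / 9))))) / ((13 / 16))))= -1866240361957119 / 4755039027200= -392.48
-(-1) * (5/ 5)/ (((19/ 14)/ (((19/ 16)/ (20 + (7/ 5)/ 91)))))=455/ 10408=0.04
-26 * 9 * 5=-1170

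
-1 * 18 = -18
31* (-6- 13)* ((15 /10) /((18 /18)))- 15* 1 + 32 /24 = -5383 /6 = -897.17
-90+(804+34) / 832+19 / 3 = -103159 / 1248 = -82.66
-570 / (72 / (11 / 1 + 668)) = -64505 / 12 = -5375.42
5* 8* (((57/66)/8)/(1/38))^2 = 651605/968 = 673.15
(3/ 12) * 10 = 5/ 2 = 2.50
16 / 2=8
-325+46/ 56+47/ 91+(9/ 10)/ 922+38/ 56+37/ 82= -11095019381/ 34399820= -322.53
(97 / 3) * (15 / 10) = 97 / 2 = 48.50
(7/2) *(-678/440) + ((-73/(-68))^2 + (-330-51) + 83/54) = -2634755033/6866640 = -383.70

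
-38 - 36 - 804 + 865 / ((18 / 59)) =35231 / 18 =1957.28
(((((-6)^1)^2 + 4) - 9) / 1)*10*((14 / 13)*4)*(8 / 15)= 27776 / 39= 712.21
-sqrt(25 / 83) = -5*sqrt(83) / 83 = -0.55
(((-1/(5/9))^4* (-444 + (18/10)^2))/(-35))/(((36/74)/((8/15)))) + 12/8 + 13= 871871507/5468750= 159.43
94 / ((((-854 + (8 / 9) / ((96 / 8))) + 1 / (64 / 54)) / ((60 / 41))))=-4872960 / 30219583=-0.16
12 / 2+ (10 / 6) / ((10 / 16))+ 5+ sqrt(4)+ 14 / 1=89 / 3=29.67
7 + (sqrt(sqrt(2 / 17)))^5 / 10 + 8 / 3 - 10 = -0.33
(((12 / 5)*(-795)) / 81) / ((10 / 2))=-212 / 45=-4.71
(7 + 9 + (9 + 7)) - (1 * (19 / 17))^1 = 525 / 17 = 30.88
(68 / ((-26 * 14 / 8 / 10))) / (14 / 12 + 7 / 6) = -4080 / 637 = -6.41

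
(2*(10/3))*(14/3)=280/9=31.11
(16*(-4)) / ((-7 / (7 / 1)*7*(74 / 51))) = 1632 / 259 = 6.30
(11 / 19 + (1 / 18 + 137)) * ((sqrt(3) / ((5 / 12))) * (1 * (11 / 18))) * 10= 3496.39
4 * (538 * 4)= 8608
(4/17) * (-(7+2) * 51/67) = -108/67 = -1.61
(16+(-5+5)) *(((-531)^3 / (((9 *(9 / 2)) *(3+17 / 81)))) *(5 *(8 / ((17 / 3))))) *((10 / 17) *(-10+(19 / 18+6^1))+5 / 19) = 13638611468160 / 71383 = 191062458.40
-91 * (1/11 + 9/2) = -9191/22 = -417.77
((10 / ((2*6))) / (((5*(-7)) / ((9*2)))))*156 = -468 / 7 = -66.86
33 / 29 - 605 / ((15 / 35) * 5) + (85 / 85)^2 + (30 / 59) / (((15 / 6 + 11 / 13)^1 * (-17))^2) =-280.20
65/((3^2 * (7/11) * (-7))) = -715/441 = -1.62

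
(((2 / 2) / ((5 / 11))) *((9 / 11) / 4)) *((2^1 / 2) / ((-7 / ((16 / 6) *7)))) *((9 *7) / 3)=-126 / 5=-25.20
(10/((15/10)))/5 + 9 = 10.33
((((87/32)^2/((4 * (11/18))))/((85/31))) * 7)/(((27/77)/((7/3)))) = 8942353/174080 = 51.37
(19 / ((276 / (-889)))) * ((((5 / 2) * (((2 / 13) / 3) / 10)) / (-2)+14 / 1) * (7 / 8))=-258111371 / 344448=-749.35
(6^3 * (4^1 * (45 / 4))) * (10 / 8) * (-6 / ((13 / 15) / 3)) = -3280500 / 13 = -252346.15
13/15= 0.87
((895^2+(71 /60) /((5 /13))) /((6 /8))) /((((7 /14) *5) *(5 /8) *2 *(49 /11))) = 21147141224 /275625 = 76724.32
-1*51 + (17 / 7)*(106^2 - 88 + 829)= 29036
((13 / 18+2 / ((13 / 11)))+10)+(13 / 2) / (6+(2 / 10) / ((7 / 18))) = 238525 / 17784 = 13.41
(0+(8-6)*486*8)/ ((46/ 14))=54432/ 23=2366.61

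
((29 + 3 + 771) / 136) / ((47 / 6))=2409 / 3196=0.75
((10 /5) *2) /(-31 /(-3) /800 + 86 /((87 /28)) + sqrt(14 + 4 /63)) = 0.13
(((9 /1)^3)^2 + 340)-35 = 531746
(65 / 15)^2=169 / 9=18.78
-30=-30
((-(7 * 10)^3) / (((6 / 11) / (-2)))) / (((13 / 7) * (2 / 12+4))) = 2112880 / 13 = 162529.23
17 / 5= 3.40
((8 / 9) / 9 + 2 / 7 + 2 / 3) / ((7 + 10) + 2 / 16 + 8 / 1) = 4768 / 113967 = 0.04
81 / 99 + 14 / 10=122 / 55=2.22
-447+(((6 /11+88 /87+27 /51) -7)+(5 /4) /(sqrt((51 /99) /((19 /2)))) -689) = -18561524 /16269+5 * sqrt(21318) /136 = -1135.55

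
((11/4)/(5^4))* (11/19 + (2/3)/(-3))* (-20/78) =-671/1667250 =-0.00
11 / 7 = 1.57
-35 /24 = -1.46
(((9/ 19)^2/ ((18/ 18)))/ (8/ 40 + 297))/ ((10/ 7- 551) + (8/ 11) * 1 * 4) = -1155/ 836319314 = -0.00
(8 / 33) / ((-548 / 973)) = -0.43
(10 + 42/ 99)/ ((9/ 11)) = 344/ 27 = 12.74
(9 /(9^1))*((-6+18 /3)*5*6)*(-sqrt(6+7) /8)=0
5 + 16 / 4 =9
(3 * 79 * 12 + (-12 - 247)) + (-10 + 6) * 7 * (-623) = 20029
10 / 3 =3.33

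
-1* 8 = -8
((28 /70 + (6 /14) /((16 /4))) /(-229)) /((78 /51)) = -1207 /833560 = -0.00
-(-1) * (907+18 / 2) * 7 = 6412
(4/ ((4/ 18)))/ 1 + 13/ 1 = 31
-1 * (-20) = 20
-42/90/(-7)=1/15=0.07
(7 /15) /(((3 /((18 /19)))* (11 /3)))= 42 /1045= 0.04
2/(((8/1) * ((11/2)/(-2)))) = -1/11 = -0.09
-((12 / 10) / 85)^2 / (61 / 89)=-3204 / 11018125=-0.00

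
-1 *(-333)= 333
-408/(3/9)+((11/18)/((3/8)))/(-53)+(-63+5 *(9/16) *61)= -25539761/22896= -1115.47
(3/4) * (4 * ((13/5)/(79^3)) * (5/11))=0.00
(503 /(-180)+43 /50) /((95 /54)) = -5223 /4750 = -1.10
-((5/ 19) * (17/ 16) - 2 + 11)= -2821/ 304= -9.28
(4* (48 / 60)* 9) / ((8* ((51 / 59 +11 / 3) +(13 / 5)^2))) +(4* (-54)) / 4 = -2682072 / 49963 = -53.68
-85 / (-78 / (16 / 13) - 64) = 0.67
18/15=1.20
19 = 19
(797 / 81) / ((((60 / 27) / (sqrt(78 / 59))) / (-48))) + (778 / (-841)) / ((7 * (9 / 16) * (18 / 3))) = -3188 * sqrt(4602) / 885 - 6224 / 158949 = -244.41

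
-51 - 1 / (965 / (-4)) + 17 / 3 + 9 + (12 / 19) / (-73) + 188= 608978929 / 4015365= 151.66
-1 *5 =-5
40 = 40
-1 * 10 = -10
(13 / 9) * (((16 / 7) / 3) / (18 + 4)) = 104 / 2079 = 0.05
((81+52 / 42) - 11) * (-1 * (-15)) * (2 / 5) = 2992 / 7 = 427.43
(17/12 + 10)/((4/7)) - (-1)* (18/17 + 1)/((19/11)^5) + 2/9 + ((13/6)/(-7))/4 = 859552238935/42430432464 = 20.26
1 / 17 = 0.06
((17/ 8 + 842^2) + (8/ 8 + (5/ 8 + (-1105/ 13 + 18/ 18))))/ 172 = 4121.42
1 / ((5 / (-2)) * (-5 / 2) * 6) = 2 / 75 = 0.03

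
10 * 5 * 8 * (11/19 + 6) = 50000/19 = 2631.58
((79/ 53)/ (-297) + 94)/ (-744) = -1479575/ 11711304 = -0.13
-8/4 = -2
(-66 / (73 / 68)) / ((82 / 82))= -4488 / 73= -61.48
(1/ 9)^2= 0.01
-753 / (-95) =753 / 95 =7.93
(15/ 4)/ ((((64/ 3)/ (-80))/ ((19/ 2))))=-4275/ 32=-133.59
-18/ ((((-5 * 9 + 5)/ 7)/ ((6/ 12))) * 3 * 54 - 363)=42/ 5167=0.01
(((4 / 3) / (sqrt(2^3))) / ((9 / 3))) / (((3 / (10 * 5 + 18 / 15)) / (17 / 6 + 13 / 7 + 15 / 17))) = 509312 * sqrt(2) / 48195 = 14.95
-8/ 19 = -0.42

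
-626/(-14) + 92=957/7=136.71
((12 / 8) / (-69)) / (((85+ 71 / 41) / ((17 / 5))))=-697 / 817880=-0.00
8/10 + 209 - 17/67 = 70198/335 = 209.55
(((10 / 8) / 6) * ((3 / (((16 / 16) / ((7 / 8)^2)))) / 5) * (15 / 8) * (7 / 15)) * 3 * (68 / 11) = 17493 / 11264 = 1.55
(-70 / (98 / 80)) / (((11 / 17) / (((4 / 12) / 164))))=-1700 / 9471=-0.18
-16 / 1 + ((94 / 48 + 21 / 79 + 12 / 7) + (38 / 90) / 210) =-5144603 / 426600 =-12.06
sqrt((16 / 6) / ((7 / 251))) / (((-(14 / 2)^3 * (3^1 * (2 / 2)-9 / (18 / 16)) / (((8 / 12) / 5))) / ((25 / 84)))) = sqrt(10542) / 453789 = 0.00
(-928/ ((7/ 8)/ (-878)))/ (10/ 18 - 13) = -3666528/ 49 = -74827.10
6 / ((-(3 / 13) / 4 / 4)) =-416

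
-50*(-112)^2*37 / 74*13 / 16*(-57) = 14523600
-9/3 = -3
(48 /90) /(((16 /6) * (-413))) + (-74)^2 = 5476.00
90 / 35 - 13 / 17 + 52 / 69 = 21023 / 8211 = 2.56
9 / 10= 0.90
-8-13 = -21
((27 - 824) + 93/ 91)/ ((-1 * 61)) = 72434/ 5551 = 13.05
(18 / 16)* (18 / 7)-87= -2355 / 28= -84.11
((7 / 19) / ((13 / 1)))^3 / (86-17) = 343 / 1039776387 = 0.00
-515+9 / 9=-514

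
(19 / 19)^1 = 1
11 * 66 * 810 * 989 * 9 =5234322060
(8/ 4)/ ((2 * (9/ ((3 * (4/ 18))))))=2/ 27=0.07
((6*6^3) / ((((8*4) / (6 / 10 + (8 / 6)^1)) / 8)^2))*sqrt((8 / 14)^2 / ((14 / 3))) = 15138*sqrt(42) / 1225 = 80.09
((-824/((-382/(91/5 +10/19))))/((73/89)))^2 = 4255262356746384/1754525422225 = 2425.31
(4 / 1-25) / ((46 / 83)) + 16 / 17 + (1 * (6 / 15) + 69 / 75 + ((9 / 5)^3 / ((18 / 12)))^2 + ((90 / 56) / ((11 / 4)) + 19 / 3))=-38374669043 / 2822531250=-13.60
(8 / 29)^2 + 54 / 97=51622 / 81577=0.63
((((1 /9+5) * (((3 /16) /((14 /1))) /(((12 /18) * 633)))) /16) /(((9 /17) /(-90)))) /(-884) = 115 /58985472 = 0.00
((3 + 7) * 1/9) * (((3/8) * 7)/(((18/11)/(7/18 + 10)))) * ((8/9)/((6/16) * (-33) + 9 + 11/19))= -64372/10935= -5.89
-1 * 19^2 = -361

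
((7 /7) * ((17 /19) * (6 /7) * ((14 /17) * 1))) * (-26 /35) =-312 /665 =-0.47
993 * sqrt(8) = 1986 * sqrt(2) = 2808.63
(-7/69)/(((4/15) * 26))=-35/2392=-0.01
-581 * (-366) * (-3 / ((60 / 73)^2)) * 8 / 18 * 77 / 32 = -14542611853 / 14400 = -1009903.60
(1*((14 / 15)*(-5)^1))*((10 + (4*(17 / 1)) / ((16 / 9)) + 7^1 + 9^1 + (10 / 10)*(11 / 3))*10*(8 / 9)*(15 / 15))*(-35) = 7987000 / 81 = 98604.94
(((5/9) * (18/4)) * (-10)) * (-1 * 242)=6050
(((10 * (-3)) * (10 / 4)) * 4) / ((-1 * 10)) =30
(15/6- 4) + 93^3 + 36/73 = 117435975/146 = 804355.99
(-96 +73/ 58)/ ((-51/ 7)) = 38465/ 2958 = 13.00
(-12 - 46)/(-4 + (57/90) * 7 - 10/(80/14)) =44.05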